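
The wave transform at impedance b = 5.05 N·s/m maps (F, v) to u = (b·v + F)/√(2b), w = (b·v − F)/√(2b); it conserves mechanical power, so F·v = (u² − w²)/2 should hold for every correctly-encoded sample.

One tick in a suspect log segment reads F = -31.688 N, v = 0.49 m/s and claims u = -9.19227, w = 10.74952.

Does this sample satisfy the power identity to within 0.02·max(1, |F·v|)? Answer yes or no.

yes

F·v = (-31.688)×0.49 = -15.52712 W.
(u² − w²)/2 = (84.49783 − 115.55218)/2 = -15.52718 W.
|Δ| = 0.00006;  2% of max(1, |F·v|) = 0.31054.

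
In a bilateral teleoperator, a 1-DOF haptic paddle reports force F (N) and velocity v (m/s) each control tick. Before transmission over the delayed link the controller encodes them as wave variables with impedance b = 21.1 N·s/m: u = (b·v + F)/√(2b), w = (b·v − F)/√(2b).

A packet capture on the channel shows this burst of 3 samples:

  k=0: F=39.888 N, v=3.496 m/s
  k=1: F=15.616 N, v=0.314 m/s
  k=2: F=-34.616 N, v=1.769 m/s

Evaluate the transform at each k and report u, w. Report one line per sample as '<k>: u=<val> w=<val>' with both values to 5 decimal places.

k=0: b·v=21.1×3.496=73.76560; √(2b)=6.49615; u=(73.76560+39.888)/6.49615=17.49552, w=(73.76560−39.888)/6.49615=5.21503
k=1: b·v=21.1×0.314=6.62540; √(2b)=6.49615; u=(6.62540+15.616)/6.49615=3.42378, w=(6.62540−15.616)/6.49615=-1.38399
k=2: b·v=21.1×1.769=37.32590; √(2b)=6.49615; u=(37.32590+(-34.616))/6.49615=0.41715, w=(37.32590−(-34.616))/6.49615=11.07454

0: u=17.49552 w=5.21503
1: u=3.42378 w=-1.38399
2: u=0.41715 w=11.07454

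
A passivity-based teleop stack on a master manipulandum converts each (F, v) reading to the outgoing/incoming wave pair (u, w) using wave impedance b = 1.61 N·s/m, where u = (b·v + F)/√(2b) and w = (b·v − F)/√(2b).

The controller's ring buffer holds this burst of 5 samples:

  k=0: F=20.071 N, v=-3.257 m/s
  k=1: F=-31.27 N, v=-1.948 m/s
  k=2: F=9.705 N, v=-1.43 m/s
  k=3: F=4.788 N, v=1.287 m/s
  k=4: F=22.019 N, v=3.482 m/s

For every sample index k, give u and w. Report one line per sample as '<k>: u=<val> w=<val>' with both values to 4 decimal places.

k=0: b·v=1.61×(-3.257)=-5.2438; √(2b)=1.7944; u=(-5.2438+20.071)/1.7944=8.2629, w=(-5.2438−20.071)/1.7944=-14.1074
k=1: b·v=1.61×(-1.948)=-3.1363; √(2b)=1.7944; u=(-3.1363+(-31.27))/1.7944=-19.1739, w=(-3.1363−(-31.27))/1.7944=15.6783
k=2: b·v=1.61×(-1.43)=-2.3023; √(2b)=1.7944; u=(-2.3023+9.705)/1.7944=4.1254, w=(-2.3023−9.705)/1.7944=-6.6914
k=3: b·v=1.61×1.287=2.0721; √(2b)=1.7944; u=(2.0721+4.788)/1.7944=3.8230, w=(2.0721−4.788)/1.7944=-1.5135
k=4: b·v=1.61×3.482=5.6060; √(2b)=1.7944; u=(5.6060+22.019)/1.7944=15.3948, w=(5.6060−22.019)/1.7944=-9.1466

0: u=8.2629 w=-14.1074
1: u=-19.1739 w=15.6783
2: u=4.1254 w=-6.6914
3: u=3.8230 w=-1.5135
4: u=15.3948 w=-9.1466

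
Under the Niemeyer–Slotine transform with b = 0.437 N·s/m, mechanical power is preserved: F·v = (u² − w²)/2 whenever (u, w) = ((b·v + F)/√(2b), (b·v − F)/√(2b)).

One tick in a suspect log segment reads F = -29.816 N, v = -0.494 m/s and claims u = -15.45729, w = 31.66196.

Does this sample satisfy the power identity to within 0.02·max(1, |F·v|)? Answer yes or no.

F·v = (-29.816)×(-0.494) = 14.72910 W.
(u² − w²)/2 = (238.92781 − 1002.47971)/2 = -381.77595 W.
|Δ| = 396.50505;  2% of max(1, |F·v|) = 0.29458.

no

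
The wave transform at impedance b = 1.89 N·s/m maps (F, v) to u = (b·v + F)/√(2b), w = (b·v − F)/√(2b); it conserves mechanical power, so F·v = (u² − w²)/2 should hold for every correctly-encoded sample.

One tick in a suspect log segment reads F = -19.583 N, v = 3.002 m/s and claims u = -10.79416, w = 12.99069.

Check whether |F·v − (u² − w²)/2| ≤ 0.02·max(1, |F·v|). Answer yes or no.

no

F·v = (-19.583)×3.002 = -58.7882 W.
(u² − w²)/2 = (116.5139 − 168.7580)/2 = -26.1221 W.
|Δ| = 32.6661;  2% of max(1, |F·v|) = 1.1758.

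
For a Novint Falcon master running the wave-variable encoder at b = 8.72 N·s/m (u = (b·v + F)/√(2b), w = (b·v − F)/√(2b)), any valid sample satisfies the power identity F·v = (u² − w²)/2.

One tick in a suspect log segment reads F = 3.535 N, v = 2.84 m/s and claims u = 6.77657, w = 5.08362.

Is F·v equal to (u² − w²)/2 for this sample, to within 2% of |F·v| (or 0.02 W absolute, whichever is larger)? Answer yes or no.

yes

F·v = 3.535×2.84 = 10.0394 W.
(u² − w²)/2 = (45.9219 − 25.8432)/2 = 10.0394 W.
|Δ| = 0.0000;  2% of max(1, |F·v|) = 0.2008.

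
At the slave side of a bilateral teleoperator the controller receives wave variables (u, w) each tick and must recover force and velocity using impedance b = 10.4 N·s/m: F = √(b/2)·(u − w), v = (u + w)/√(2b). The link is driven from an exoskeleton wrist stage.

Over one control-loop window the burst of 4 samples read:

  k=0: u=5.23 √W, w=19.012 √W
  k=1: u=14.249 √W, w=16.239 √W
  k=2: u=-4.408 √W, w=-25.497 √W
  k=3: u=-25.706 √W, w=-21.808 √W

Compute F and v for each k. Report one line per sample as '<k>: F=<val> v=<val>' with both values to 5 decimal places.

0: F=-31.42780 v=5.31541
1: F=-4.53790 v=6.68494
2: F=48.09032 v=-6.55711
3: F=-8.88881 v=-10.41813

k=0: u−w=-13.78200, u+w=24.24200; √(b/2)=2.28035, √(2b)=4.56070; F=2.28035×(-13.782)=-31.42780, v=24.24200/4.56070=5.31541
k=1: u−w=-1.99000, u+w=30.48800; √(b/2)=2.28035, √(2b)=4.56070; F=2.28035×(-1.99)=-4.53790, v=30.48800/4.56070=6.68494
k=2: u−w=21.08900, u+w=-29.90500; √(b/2)=2.28035, √(2b)=4.56070; F=2.28035×21.089=48.09032, v=-29.90500/4.56070=-6.55711
k=3: u−w=-3.89800, u+w=-47.51400; √(b/2)=2.28035, √(2b)=4.56070; F=2.28035×(-3.898)=-8.88881, v=-47.51400/4.56070=-10.41813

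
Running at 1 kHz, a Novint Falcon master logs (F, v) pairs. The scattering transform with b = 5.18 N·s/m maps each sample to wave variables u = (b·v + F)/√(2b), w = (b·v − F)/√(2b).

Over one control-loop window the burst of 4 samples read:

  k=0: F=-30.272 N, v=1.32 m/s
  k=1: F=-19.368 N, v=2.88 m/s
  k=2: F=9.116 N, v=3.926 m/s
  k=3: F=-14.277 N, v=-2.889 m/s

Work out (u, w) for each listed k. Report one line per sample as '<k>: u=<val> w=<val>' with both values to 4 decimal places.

k=0: b·v=5.18×1.32=6.8376; √(2b)=3.2187; u=(6.8376+(-30.272))/3.2187=-7.2807, w=(6.8376−(-30.272))/3.2187=11.5294
k=1: b·v=5.18×2.88=14.9184; √(2b)=3.2187; u=(14.9184+(-19.368))/3.2187=-1.3824, w=(14.9184−(-19.368))/3.2187=10.6523
k=2: b·v=5.18×3.926=20.3367; √(2b)=3.2187; u=(20.3367+9.116)/3.2187=9.1505, w=(20.3367−9.116)/3.2187=3.4861
k=3: b·v=5.18×(-2.889)=-14.9650; √(2b)=3.2187; u=(-14.9650+(-14.277))/3.2187=-9.0851, w=(-14.9650−(-14.277))/3.2187=-0.2138

0: u=-7.2807 w=11.5294
1: u=-1.3824 w=10.6523
2: u=9.1505 w=3.4861
3: u=-9.0851 w=-0.2138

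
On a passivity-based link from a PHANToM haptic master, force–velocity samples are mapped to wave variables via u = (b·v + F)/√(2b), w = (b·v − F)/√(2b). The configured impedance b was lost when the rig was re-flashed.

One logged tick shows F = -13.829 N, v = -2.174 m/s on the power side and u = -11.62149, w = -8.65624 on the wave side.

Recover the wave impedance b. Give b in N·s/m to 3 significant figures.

u + w = -20.27773;  u + w = √(2b)·v, so √(2b) = -20.27773/(-2.174) = 9.32738.
b = (√(2b))²/2 = 87.00007/2 = 43.50003.
(Check via u − w = 2F/√(2b): u − w = -2.96525, 2F/√(2b) = -2.96525.)

b = 43.5 N·s/m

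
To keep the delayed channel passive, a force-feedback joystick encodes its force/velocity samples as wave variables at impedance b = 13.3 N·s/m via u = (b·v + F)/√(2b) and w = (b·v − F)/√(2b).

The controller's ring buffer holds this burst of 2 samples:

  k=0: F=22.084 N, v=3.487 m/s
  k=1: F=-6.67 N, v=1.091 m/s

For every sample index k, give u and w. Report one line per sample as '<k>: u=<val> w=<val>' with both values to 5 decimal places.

0: u=13.27404 w=4.71023
1: u=1.52017 w=4.10668

k=0: b·v=13.3×3.487=46.37710; √(2b)=5.15752; u=(46.37710+22.084)/5.15752=13.27404, w=(46.37710−22.084)/5.15752=4.71023
k=1: b·v=13.3×1.091=14.51030; √(2b)=5.15752; u=(14.51030+(-6.67))/5.15752=1.52017, w=(14.51030−(-6.67))/5.15752=4.10668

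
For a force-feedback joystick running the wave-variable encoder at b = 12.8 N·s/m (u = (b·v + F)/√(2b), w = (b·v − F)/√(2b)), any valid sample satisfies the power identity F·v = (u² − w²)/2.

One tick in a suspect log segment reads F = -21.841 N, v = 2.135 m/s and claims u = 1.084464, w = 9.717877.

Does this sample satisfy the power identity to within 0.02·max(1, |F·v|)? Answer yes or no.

F·v = (-21.841)×2.135 = -46.630535 W.
(u² − w²)/2 = (1.176062 − 94.437133)/2 = -46.630536 W.
|Δ| = 0.000001;  2% of max(1, |F·v|) = 0.932611.

yes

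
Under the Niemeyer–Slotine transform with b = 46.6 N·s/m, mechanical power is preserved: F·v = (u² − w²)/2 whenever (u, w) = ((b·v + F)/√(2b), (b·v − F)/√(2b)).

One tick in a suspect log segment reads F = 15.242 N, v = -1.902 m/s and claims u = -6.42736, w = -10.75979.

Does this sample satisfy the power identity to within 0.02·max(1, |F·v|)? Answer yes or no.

F·v = 15.242×(-1.902) = -28.9903 W.
(u² − w²)/2 = (41.3110 − 115.7731)/2 = -37.2311 W.
|Δ| = 8.2408;  2% of max(1, |F·v|) = 0.5798.

no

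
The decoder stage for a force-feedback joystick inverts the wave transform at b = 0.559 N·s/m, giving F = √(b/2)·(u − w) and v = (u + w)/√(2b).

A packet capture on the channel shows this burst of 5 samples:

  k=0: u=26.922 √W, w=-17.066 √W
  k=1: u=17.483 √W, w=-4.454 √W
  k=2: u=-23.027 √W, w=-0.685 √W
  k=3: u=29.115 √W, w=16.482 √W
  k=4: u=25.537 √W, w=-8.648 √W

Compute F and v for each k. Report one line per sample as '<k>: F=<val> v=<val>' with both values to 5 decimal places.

0: F=23.25547 v=9.32137
1: F=11.59760 v=12.32225
2: F=-11.81171 v=-22.42577
3: F=6.67878 v=43.12364
4: F=18.07284 v=15.97287

k=0: u−w=43.98800, u+w=9.85600; √(b/2)=0.52868, √(2b)=1.05736; F=0.52868×43.988=23.25547, v=9.85600/1.05736=9.32137
k=1: u−w=21.93700, u+w=13.02900; √(b/2)=0.52868, √(2b)=1.05736; F=0.52868×21.937=11.59760, v=13.02900/1.05736=12.32225
k=2: u−w=-22.34200, u+w=-23.71200; √(b/2)=0.52868, √(2b)=1.05736; F=0.52868×(-22.342)=-11.81171, v=-23.71200/1.05736=-22.42577
k=3: u−w=12.63300, u+w=45.59700; √(b/2)=0.52868, √(2b)=1.05736; F=0.52868×12.633=6.67878, v=45.59700/1.05736=43.12364
k=4: u−w=34.18500, u+w=16.88900; √(b/2)=0.52868, √(2b)=1.05736; F=0.52868×34.185=18.07284, v=16.88900/1.05736=15.97287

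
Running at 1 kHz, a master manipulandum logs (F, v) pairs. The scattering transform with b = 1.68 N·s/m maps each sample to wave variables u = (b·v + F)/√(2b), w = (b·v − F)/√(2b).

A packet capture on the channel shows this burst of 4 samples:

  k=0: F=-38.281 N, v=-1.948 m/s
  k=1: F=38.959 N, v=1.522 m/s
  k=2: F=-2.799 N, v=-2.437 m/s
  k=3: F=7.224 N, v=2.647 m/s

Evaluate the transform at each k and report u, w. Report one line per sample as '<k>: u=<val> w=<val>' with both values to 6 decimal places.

0: u=-22.669369 w=19.098626
1: u=22.648813 w=-19.858941
2: u=-3.760527 w=-0.706568
3: u=6.367031 w=-1.515000

k=0: b·v=1.68×(-1.948)=-3.272640; √(2b)=1.833030; u=(-3.272640+(-38.281))/1.833030=-22.669369, w=(-3.272640−(-38.281))/1.833030=19.098626
k=1: b·v=1.68×1.522=2.556960; √(2b)=1.833030; u=(2.556960+38.959)/1.833030=22.648813, w=(2.556960−38.959)/1.833030=-19.858941
k=2: b·v=1.68×(-2.437)=-4.094160; √(2b)=1.833030; u=(-4.094160+(-2.799))/1.833030=-3.760527, w=(-4.094160−(-2.799))/1.833030=-0.706568
k=3: b·v=1.68×2.647=4.446960; √(2b)=1.833030; u=(4.446960+7.224)/1.833030=6.367031, w=(4.446960−7.224)/1.833030=-1.515000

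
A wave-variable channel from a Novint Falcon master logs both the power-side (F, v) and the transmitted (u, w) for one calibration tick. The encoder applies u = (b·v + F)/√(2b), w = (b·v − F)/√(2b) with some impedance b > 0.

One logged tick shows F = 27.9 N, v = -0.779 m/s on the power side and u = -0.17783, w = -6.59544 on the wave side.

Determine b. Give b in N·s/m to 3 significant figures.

b = 37.8 N·s/m

u + w = -6.7733;  u + w = √(2b)·v, so √(2b) = -6.7733/(-0.779) = 8.6948.
b = (√(2b))²/2 = 75.6000/2 = 37.8000.
(Check via u − w = 2F/√(2b): u − w = 6.4176, 2F/√(2b) = 6.4176.)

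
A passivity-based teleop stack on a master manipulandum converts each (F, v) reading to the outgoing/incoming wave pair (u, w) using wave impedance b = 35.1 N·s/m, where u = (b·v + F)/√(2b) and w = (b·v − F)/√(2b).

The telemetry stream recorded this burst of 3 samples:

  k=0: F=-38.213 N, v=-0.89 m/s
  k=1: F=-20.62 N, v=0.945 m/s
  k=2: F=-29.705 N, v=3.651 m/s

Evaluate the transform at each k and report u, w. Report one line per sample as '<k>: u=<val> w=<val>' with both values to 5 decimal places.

0: u=-8.28927 w=0.83236
1: u=1.49781 w=6.41991
2: u=11.74967 w=18.84040

k=0: b·v=35.1×(-0.89)=-31.23900; √(2b)=8.37854; u=(-31.23900+(-38.213))/8.37854=-8.28927, w=(-31.23900−(-38.213))/8.37854=0.83236
k=1: b·v=35.1×0.945=33.16950; √(2b)=8.37854; u=(33.16950+(-20.62))/8.37854=1.49781, w=(33.16950−(-20.62))/8.37854=6.41991
k=2: b·v=35.1×3.651=128.15010; √(2b)=8.37854; u=(128.15010+(-29.705))/8.37854=11.74967, w=(128.15010−(-29.705))/8.37854=18.84040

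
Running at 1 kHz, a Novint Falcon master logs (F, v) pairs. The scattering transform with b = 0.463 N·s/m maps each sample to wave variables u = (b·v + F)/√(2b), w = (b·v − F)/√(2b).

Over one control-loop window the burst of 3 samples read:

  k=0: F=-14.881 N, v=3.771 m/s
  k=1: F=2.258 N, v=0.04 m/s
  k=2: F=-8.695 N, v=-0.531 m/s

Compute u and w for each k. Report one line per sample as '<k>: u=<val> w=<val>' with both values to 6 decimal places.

k=0: b·v=0.463×3.771=1.745973; √(2b)=0.962289; u=(1.745973+(-14.881))/0.962289=-13.649774, w=(1.745973−(-14.881))/0.962289=17.278566
k=1: b·v=0.463×0.04=0.018520; √(2b)=0.962289; u=(0.018520+2.258)/0.962289=2.365734, w=(0.018520−2.258)/0.962289=-2.327243
k=2: b·v=0.463×(-0.531)=-0.245853; √(2b)=0.962289; u=(-0.245853+(-8.695))/0.962289=-9.291235, w=(-0.245853−(-8.695))/0.962289=8.780260

0: u=-13.649774 w=17.278566
1: u=2.365734 w=-2.327243
2: u=-9.291235 w=8.780260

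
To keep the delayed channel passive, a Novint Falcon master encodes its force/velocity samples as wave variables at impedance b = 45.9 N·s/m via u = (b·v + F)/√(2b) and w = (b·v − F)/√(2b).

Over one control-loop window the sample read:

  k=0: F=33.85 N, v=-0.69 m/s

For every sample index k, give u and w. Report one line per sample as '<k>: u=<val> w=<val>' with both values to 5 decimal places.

0: u=0.22742 w=-6.83847

k=0: b·v=45.9×(-0.69)=-31.67100; √(2b)=9.58123; u=(-31.67100+33.85)/9.58123=0.22742, w=(-31.67100−33.85)/9.58123=-6.83847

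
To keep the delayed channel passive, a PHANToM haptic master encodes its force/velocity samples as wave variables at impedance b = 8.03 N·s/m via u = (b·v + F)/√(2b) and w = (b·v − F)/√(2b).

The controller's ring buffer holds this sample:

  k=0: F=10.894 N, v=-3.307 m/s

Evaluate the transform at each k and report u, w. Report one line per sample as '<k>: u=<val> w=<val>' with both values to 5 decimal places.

0: u=-3.90798 w=-9.34480

k=0: b·v=8.03×(-3.307)=-26.55521; √(2b)=4.00749; u=(-26.55521+10.894)/4.00749=-3.90798, w=(-26.55521−10.894)/4.00749=-9.34480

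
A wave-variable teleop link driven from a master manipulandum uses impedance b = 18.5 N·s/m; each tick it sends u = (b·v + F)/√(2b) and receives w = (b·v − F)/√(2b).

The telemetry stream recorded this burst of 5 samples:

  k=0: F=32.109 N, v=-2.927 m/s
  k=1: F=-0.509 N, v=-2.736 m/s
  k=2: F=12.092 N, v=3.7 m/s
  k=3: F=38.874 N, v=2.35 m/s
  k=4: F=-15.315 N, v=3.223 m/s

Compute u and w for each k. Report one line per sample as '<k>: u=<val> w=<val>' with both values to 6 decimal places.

k=0: b·v=18.5×(-2.927)=-54.149500; √(2b)=6.082763; u=(-54.149500+32.109)/6.082763=-3.623436, w=(-54.149500−32.109)/6.082763=-14.180810
k=1: b·v=18.5×(-2.736)=-50.616000; √(2b)=6.082763; u=(-50.616000+(-0.509))/6.082763=-8.404898, w=(-50.616000−(-0.509))/6.082763=-8.237540
k=2: b·v=18.5×3.7=68.450000; √(2b)=6.082763; u=(68.450000+12.092)/6.082763=13.241023, w=(68.450000−12.092)/6.082763=9.265198
k=3: b·v=18.5×2.35=43.475000; √(2b)=6.082763; u=(43.475000+38.874)/6.082763=13.538092, w=(43.475000−38.874)/6.082763=0.756400
k=4: b·v=18.5×3.223=59.625500; √(2b)=6.082763; u=(59.625500+(-15.315))/6.082763=7.284601, w=(59.625500−(-15.315))/6.082763=12.320142

0: u=-3.623436 w=-14.180810
1: u=-8.404898 w=-8.237540
2: u=13.241023 w=9.265198
3: u=13.538092 w=0.756400
4: u=7.284601 w=12.320142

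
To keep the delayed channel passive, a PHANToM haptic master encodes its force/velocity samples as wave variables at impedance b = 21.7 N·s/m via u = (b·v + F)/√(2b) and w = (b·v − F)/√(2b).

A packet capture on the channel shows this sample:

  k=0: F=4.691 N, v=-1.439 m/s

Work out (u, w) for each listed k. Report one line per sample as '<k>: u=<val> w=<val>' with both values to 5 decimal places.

0: u=-4.02790 w=-5.45204

k=0: b·v=21.7×(-1.439)=-31.22630; √(2b)=6.58787; u=(-31.22630+4.691)/6.58787=-4.02790, w=(-31.22630−4.691)/6.58787=-5.45204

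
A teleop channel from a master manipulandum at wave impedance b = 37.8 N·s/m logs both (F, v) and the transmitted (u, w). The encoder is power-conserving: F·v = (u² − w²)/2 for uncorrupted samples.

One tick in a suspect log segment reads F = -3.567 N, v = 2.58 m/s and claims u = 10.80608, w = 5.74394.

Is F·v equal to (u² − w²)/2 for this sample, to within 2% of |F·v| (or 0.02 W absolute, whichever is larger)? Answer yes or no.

F·v = (-3.567)×2.58 = -9.2029 W.
(u² − w²)/2 = (116.7714 − 32.9928)/2 = 41.8893 W.
|Δ| = 51.0921;  2% of max(1, |F·v|) = 0.1841.

no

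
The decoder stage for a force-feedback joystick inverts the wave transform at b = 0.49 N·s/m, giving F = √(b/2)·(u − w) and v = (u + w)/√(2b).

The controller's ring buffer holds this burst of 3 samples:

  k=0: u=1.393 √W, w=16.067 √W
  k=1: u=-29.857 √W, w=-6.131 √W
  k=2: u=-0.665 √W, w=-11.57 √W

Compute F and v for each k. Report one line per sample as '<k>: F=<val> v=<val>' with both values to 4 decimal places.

k=0: u−w=-14.6740, u+w=17.4600; √(b/2)=0.4950, √(2b)=0.9899; F=0.4950×(-14.674)=-7.2633, v=17.4600/0.9899=17.6373
k=1: u−w=-23.7260, u+w=-35.9880; √(b/2)=0.4950, √(2b)=0.9899; F=0.4950×(-23.726)=-11.7438, v=-35.9880/0.9899=-36.3534
k=2: u−w=10.9050, u+w=-12.2350; √(b/2)=0.4950, √(2b)=0.9899; F=0.4950×10.905=5.3977, v=-12.2350/0.9899=-12.3592

0: F=-7.2633 v=17.6373
1: F=-11.7438 v=-36.3534
2: F=5.3977 v=-12.3592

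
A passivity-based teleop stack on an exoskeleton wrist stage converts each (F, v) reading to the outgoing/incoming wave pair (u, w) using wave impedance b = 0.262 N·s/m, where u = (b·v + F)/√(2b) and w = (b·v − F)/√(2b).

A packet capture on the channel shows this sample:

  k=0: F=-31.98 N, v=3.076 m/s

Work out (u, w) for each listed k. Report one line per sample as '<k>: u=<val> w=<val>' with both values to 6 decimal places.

k=0: b·v=0.262×3.076=0.805912; √(2b)=0.723878; u=(0.805912+(-31.98))/0.723878=-43.065363, w=(0.805912−(-31.98))/0.723878=45.292013

0: u=-43.065363 w=45.292013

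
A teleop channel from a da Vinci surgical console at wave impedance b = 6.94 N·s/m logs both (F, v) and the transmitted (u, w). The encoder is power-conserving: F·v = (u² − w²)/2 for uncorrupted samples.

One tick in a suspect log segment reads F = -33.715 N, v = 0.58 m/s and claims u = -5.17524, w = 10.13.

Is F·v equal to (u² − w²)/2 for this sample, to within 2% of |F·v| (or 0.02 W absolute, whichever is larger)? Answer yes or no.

F·v = (-33.715)×0.58 = -19.5547 W.
(u² − w²)/2 = (26.7831 − 102.6169)/2 = -37.9169 W.
|Δ| = 18.3622;  2% of max(1, |F·v|) = 0.3911.

no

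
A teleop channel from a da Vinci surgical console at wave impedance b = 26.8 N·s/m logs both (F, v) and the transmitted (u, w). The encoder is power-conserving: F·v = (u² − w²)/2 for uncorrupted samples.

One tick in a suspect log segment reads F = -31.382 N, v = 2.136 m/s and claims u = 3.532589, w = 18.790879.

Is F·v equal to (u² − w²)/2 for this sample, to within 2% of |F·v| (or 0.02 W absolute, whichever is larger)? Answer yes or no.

no

F·v = (-31.382)×2.136 = -67.031952 W.
(u² − w²)/2 = (12.479185 − 353.097134)/2 = -170.308974 W.
|Δ| = 103.277022;  2% of max(1, |F·v|) = 1.340639.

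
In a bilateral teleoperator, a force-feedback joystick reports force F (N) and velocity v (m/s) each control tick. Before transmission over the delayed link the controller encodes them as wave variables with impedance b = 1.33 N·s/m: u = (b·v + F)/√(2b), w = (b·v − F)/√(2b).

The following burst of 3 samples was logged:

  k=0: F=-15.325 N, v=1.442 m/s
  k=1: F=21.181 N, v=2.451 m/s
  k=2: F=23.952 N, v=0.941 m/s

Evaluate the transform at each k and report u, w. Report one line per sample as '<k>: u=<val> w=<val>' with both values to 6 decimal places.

0: u=-8.220445 w=10.572276
1: u=14.985634 w=-10.988174
2: u=15.453276 w=-13.918551

k=0: b·v=1.33×1.442=1.917860; √(2b)=1.630951; u=(1.917860+(-15.325))/1.630951=-8.220445, w=(1.917860−(-15.325))/1.630951=10.572276
k=1: b·v=1.33×2.451=3.259830; √(2b)=1.630951; u=(3.259830+21.181)/1.630951=14.985634, w=(3.259830−21.181)/1.630951=-10.988174
k=2: b·v=1.33×0.941=1.251530; √(2b)=1.630951; u=(1.251530+23.952)/1.630951=15.453276, w=(1.251530−23.952)/1.630951=-13.918551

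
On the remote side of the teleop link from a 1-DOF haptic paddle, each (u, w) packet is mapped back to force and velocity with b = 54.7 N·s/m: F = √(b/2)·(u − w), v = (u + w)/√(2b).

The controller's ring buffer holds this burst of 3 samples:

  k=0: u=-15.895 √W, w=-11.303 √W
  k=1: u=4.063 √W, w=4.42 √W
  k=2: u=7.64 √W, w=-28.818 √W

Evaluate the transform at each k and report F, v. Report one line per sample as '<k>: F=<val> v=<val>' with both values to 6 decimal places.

k=0: u−w=-4.592000, u+w=-27.198000; √(b/2)=5.229723, √(2b)=10.459445; F=5.229723×(-4.592)=-24.014887, v=-27.198000/10.459445=-2.600329
k=1: u−w=-0.357000, u+w=8.483000; √(b/2)=5.229723, √(2b)=10.459445; F=5.229723×(-0.357)=-1.867011, v=8.483000/10.459445=0.811037
k=2: u−w=36.458000, u+w=-21.178000; √(b/2)=5.229723, √(2b)=10.459445; F=5.229723×36.458=190.665232, v=-21.178000/10.459445=-2.024773

0: F=-24.014887 v=-2.600329
1: F=-1.867011 v=0.811037
2: F=190.665232 v=-2.024773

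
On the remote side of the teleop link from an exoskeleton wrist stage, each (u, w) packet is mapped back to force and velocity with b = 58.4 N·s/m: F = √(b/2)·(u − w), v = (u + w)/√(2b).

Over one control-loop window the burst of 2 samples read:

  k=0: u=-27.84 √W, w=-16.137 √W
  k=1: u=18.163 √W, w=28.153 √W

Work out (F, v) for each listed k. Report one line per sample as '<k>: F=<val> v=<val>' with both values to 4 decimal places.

0: F=-63.2395 v=-4.0692
1: F=-53.9830 v=4.2856

k=0: u−w=-11.7030, u+w=-43.9770; √(b/2)=5.4037, √(2b)=10.8074; F=5.4037×(-11.703)=-63.2395, v=-43.9770/10.8074=-4.0692
k=1: u−w=-9.9900, u+w=46.3160; √(b/2)=5.4037, √(2b)=10.8074; F=5.4037×(-9.99)=-53.9830, v=46.3160/10.8074=4.2856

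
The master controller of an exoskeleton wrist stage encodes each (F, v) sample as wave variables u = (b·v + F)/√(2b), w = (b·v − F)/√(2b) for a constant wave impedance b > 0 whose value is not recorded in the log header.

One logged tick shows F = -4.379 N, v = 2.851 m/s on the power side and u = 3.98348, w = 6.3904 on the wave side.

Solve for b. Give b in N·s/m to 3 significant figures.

u + w = 10.37388;  u + w = √(2b)·v, so √(2b) = 10.37388/2.851 = 3.63868.
b = (√(2b))²/2 = 13.24000/2 = 6.62000.
(Check via u − w = 2F/√(2b): u − w = -2.40692, 2F/√(2b) = -2.40692.)

b = 6.62 N·s/m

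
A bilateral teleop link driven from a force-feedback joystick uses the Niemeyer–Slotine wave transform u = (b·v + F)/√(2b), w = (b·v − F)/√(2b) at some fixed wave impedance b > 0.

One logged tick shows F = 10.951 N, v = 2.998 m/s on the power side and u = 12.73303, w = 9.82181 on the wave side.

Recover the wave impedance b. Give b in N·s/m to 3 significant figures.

b = 28.3 N·s/m

u + w = 22.55484;  u + w = √(2b)·v, so √(2b) = 22.55484/2.998 = 7.52330.
b = (√(2b))²/2 = 56.59998/2 = 28.29999.
(Check via u − w = 2F/√(2b): u − w = 2.91122, 2F/√(2b) = 2.91122.)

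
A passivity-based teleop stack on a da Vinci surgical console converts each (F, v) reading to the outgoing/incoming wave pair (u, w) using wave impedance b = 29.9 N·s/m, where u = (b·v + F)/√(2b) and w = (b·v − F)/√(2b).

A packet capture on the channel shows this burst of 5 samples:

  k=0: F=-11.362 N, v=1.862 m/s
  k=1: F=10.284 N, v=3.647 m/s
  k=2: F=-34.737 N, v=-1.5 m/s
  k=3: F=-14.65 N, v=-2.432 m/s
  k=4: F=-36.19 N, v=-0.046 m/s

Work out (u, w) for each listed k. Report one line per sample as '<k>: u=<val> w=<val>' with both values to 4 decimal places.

k=0: b·v=29.9×1.862=55.6738; √(2b)=7.7330; u=(55.6738+(-11.362))/7.7330=5.7302, w=(55.6738−(-11.362))/7.7330=8.6687
k=1: b·v=29.9×3.647=109.0453; √(2b)=7.7330; u=(109.0453+10.284)/7.7330=15.4311, w=(109.0453−10.284)/7.7330=12.7713
k=2: b·v=29.9×(-1.5)=-44.8500; √(2b)=7.7330; u=(-44.8500+(-34.737))/7.7330=-10.2918, w=(-44.8500−(-34.737))/7.7330=-1.3078
k=3: b·v=29.9×(-2.432)=-72.7168; √(2b)=7.7330; u=(-72.7168+(-14.65))/7.7330=-11.2979, w=(-72.7168−(-14.65))/7.7330=-7.5089
k=4: b·v=29.9×(-0.046)=-1.3754; √(2b)=7.7330; u=(-1.3754+(-36.19))/7.7330=-4.8578, w=(-1.3754−(-36.19))/7.7330=4.5021

0: u=5.7302 w=8.6687
1: u=15.4311 w=12.7713
2: u=-10.2918 w=-1.3078
3: u=-11.2979 w=-7.5089
4: u=-4.8578 w=4.5021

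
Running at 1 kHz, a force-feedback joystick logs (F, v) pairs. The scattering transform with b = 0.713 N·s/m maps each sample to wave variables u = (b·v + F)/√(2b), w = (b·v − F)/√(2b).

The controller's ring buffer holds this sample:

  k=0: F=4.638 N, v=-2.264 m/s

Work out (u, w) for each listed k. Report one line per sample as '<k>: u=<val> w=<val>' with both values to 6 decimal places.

k=0: b·v=0.713×(-2.264)=-1.614232; √(2b)=1.194152; u=(-1.614232+4.638)/1.194152=2.532146, w=(-1.614232−4.638)/1.194152=-5.235707

0: u=2.532146 w=-5.235707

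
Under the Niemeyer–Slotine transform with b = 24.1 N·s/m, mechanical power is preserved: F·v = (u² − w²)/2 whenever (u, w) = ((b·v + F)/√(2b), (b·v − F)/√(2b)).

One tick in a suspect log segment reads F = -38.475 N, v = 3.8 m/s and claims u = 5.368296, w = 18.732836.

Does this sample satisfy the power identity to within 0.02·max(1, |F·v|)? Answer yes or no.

no

F·v = (-38.475)×3.8 = -146.205000 W.
(u² − w²)/2 = (28.818602 − 350.919145)/2 = -161.050271 W.
|Δ| = 14.845271;  2% of max(1, |F·v|) = 2.924100.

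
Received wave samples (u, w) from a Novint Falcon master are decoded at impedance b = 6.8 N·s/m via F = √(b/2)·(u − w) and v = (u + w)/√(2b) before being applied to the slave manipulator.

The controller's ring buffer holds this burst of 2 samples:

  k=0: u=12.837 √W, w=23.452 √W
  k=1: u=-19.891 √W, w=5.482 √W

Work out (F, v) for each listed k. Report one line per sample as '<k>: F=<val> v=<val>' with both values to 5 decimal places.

k=0: u−w=-10.61500, u+w=36.28900; √(b/2)=1.84391, √(2b)=3.68782; F=1.84391×(-10.615)=-19.57309, v=36.28900/3.68782=9.84024
k=1: u−w=-25.37300, u+w=-14.40900; √(b/2)=1.84391, √(2b)=3.68782; F=1.84391×(-25.373)=-46.78550, v=-14.40900/3.68782=-3.90719

0: F=-19.57309 v=9.84024
1: F=-46.78550 v=-3.90719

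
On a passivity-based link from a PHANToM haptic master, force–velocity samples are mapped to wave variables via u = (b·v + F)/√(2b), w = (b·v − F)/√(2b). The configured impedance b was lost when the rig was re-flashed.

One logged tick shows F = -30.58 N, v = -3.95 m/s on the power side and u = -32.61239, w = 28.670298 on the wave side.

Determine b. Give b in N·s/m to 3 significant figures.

b = 0.498 N·s/m

u + w = -3.942092;  u + w = √(2b)·v, so √(2b) = -3.942092/(-3.95) = 0.997998.
b = (√(2b))²/2 = 0.996000/2 = 0.498000.
(Check via u − w = 2F/√(2b): u − w = -61.282688, 2F/√(2b) = -61.282689.)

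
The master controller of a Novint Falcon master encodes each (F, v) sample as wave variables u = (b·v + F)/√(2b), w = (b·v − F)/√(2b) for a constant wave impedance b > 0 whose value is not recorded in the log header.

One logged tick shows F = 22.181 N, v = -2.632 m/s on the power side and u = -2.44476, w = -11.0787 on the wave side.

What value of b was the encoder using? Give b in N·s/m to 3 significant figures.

b = 13.2 N·s/m

u + w = -13.5235;  u + w = √(2b)·v, so √(2b) = -13.5235/(-2.632) = 5.1381.
b = (√(2b))²/2 = 26.4000/2 = 13.2000.
(Check via u − w = 2F/√(2b): u − w = 8.6339, 2F/√(2b) = 8.6339.)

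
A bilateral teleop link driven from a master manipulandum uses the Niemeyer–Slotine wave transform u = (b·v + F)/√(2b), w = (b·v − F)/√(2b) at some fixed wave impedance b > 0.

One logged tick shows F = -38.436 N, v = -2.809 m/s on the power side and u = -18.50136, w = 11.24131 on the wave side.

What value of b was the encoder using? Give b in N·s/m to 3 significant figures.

u + w = -7.2600;  u + w = √(2b)·v, so √(2b) = -7.2600/(-2.809) = 2.5846.
b = (√(2b))²/2 = 6.6800/2 = 3.3400.
(Check via u − w = 2F/√(2b): u − w = -29.7427, 2F/√(2b) = -29.7427.)

b = 3.34 N·s/m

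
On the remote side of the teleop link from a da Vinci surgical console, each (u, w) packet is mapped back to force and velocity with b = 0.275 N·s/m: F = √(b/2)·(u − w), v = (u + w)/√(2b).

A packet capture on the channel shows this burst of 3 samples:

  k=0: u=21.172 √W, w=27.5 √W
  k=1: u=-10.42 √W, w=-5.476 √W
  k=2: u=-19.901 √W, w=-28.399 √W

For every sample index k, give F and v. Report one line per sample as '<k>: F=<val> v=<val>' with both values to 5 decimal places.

k=0: u−w=-6.32800, u+w=48.67200; √(b/2)=0.37081, √(2b)=0.74162; F=0.37081×(-6.328)=-2.34649, v=48.67200/0.74162=65.62931
k=1: u−w=-4.94400, u+w=-15.89600; √(b/2)=0.37081, √(2b)=0.74162; F=0.37081×(-4.944)=-1.83328, v=-15.89600/0.74162=-21.43416
k=2: u−w=8.49800, u+w=-48.30000; √(b/2)=0.37081, √(2b)=0.74162; F=0.37081×8.498=3.15114, v=-48.30000/0.74162=-65.12771

0: F=-2.34649 v=65.62931
1: F=-1.83328 v=-21.43416
2: F=3.15114 v=-65.12771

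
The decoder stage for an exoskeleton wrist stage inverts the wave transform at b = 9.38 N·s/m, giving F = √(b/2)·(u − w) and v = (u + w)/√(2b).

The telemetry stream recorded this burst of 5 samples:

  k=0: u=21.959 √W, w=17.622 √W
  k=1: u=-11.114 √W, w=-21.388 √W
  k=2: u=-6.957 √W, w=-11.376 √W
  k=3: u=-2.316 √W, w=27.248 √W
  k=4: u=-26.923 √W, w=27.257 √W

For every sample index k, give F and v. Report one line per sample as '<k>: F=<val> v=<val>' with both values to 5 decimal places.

0: F=9.39238 v=9.13840
1: F=22.24979 v=-7.50401
2: F=9.56997 v=-4.23270
3: F=-64.02500 v=5.75626
4: F=-117.33442 v=0.07711

k=0: u−w=4.33700, u+w=39.58100; √(b/2)=2.16564, √(2b)=4.33128; F=2.16564×4.337=9.39238, v=39.58100/4.33128=9.13840
k=1: u−w=10.27400, u+w=-32.50200; √(b/2)=2.16564, √(2b)=4.33128; F=2.16564×10.274=22.24979, v=-32.50200/4.33128=-7.50401
k=2: u−w=4.41900, u+w=-18.33300; √(b/2)=2.16564, √(2b)=4.33128; F=2.16564×4.419=9.56997, v=-18.33300/4.33128=-4.23270
k=3: u−w=-29.56400, u+w=24.93200; √(b/2)=2.16564, √(2b)=4.33128; F=2.16564×(-29.564)=-64.02500, v=24.93200/4.33128=5.75626
k=4: u−w=-54.18000, u+w=0.33400; √(b/2)=2.16564, √(2b)=4.33128; F=2.16564×(-54.18)=-117.33442, v=0.33400/4.33128=0.07711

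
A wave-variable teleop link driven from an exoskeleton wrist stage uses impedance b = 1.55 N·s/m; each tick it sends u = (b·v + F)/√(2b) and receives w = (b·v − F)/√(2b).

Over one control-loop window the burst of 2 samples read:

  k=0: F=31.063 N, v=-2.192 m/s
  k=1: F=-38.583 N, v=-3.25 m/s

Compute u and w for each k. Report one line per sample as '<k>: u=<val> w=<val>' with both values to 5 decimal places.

k=0: b·v=1.55×(-2.192)=-3.39760; √(2b)=1.76068; u=(-3.39760+31.063)/1.76068=15.71289, w=(-3.39760−31.063)/1.76068=-19.57231
k=1: b·v=1.55×(-3.25)=-5.03750; √(2b)=1.76068; u=(-5.03750+(-38.583))/1.76068=-24.77478, w=(-5.03750−(-38.583))/1.76068=19.05256

0: u=15.71289 w=-19.57231
1: u=-24.77478 w=19.05256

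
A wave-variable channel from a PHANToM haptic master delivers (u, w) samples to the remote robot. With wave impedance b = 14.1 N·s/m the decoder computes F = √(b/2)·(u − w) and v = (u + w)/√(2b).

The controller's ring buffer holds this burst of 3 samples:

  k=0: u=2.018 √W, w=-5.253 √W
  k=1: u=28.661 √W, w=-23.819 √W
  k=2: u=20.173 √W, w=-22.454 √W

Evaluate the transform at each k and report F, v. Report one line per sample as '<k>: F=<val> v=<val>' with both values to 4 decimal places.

k=0: u−w=7.2710, u+w=-3.2350; √(b/2)=2.6552, √(2b)=5.3104; F=2.6552×7.271=19.3058, v=-3.2350/5.3104=-0.6092
k=1: u−w=52.4800, u+w=4.8420; √(b/2)=2.6552, √(2b)=5.3104; F=2.6552×52.48=139.3440, v=4.8420/5.3104=0.9118
k=2: u−w=42.6270, u+w=-2.2810; √(b/2)=2.6552, √(2b)=5.3104; F=2.6552×42.627=113.1825, v=-2.2810/5.3104=-0.4295

0: F=19.3058 v=-0.6092
1: F=139.3440 v=0.9118
2: F=113.1825 v=-0.4295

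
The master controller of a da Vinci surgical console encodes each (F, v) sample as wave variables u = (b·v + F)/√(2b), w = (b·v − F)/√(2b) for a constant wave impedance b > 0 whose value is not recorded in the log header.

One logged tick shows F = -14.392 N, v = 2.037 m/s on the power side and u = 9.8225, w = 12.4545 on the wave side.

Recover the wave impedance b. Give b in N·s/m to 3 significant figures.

b = 59.8 N·s/m

u + w = 22.2770;  u + w = √(2b)·v, so √(2b) = 22.2770/2.037 = 10.9362.
b = (√(2b))²/2 = 119.6000/2 = 59.8000.
(Check via u − w = 2F/√(2b): u − w = -2.6320, 2F/√(2b) = -2.6320.)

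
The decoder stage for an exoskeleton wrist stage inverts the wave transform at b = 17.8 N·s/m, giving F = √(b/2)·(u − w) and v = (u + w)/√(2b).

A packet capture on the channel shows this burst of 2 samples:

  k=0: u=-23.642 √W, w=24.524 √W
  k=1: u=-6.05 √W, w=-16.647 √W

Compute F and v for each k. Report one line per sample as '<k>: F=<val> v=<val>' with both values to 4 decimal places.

k=0: u−w=-48.1660, u+w=0.8820; √(b/2)=2.9833, √(2b)=5.9666; F=2.9833×(-48.166)=-143.6930, v=0.8820/5.9666=0.1478
k=1: u−w=10.5970, u+w=-22.6970; √(b/2)=2.9833, √(2b)=5.9666; F=2.9833×10.597=31.6139, v=-22.6970/5.9666=-3.8040

0: F=-143.6930 v=0.1478
1: F=31.6139 v=-3.8040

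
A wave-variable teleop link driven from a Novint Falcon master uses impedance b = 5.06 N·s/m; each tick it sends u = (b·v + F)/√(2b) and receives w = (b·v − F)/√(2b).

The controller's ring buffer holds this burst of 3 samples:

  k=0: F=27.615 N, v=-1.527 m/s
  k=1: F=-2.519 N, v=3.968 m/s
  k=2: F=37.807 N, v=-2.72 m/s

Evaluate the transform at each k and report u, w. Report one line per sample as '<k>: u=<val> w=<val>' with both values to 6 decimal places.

0: u=6.251859 w=-11.109543
1: u=5.519650 w=7.103331
2: u=7.558104 w=-16.210953

k=0: b·v=5.06×(-1.527)=-7.726620; √(2b)=3.181195; u=(-7.726620+27.615)/3.181195=6.251859, w=(-7.726620−27.615)/3.181195=-11.109543
k=1: b·v=5.06×3.968=20.078080; √(2b)=3.181195; u=(20.078080+(-2.519))/3.181195=5.519650, w=(20.078080−(-2.519))/3.181195=7.103331
k=2: b·v=5.06×(-2.72)=-13.763200; √(2b)=3.181195; u=(-13.763200+37.807)/3.181195=7.558104, w=(-13.763200−37.807)/3.181195=-16.210953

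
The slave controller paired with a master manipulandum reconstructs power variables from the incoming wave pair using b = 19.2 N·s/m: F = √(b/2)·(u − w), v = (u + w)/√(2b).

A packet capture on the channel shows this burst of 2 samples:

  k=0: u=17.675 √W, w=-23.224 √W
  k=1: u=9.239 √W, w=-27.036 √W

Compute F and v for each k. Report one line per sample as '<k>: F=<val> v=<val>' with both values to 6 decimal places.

k=0: u−w=40.899000, u+w=-5.549000; √(b/2)=3.098387, √(2b)=6.196773; F=3.098387×40.899=126.720917, v=-5.549000/6.196773=-0.895466
k=1: u−w=36.275000, u+w=-17.797000; √(b/2)=3.098387, √(2b)=6.196773; F=3.098387×36.275=112.393977, v=-17.797000/6.196773=-2.871979

0: F=126.720917 v=-0.895466
1: F=112.393977 v=-2.871979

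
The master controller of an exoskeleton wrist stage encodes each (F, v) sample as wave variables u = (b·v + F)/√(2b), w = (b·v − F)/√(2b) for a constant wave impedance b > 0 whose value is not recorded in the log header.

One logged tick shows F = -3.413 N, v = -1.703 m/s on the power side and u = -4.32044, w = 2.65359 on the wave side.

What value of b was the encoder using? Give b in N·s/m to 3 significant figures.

u + w = -1.66685;  u + w = √(2b)·v, so √(2b) = -1.66685/(-1.703) = 0.97877.
b = (√(2b))²/2 = 0.95800/2 = 0.47900.
(Check via u − w = 2F/√(2b): u − w = -6.97403, 2F/√(2b) = -6.97404.)

b = 0.479 N·s/m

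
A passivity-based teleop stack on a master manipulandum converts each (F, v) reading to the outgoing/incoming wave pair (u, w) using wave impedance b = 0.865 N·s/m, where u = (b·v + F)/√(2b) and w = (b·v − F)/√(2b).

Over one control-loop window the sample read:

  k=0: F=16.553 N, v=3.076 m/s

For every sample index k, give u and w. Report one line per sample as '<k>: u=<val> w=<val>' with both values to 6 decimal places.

k=0: b·v=0.865×3.076=2.660740; √(2b)=1.315295; u=(2.660740+16.553)/1.315295=14.607936, w=(2.660740−16.553)/1.315295=-10.562090

0: u=14.607936 w=-10.562090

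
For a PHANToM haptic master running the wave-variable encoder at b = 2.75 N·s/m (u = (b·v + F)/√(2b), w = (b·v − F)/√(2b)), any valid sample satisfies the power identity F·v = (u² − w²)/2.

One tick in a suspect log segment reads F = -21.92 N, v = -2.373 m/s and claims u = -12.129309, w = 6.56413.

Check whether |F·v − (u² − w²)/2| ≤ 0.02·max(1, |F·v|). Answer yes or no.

F·v = (-21.92)×(-2.373) = 52.016160 W.
(u² − w²)/2 = (147.120137 − 43.087803)/2 = 52.016167 W.
|Δ| = 0.000007;  2% of max(1, |F·v|) = 1.040323.

yes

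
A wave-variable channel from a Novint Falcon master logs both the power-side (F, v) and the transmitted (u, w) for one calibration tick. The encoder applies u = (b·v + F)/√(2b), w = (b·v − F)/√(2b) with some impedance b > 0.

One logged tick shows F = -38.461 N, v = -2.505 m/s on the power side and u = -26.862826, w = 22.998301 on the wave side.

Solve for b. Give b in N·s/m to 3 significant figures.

b = 1.19 N·s/m

u + w = -3.864525;  u + w = √(2b)·v, so √(2b) = -3.864525/(-2.505) = 1.542725.
b = (√(2b))²/2 = 2.379999/2 = 1.190000.
(Check via u − w = 2F/√(2b): u − w = -49.861127, 2F/√(2b) = -49.861137.)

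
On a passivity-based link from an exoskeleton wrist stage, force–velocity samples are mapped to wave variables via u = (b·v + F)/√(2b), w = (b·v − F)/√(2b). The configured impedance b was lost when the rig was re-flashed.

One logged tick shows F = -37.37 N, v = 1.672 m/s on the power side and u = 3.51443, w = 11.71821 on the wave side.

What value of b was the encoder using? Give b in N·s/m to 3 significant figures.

u + w = 15.2326;  u + w = √(2b)·v, so √(2b) = 15.2326/1.672 = 9.1104.
b = (√(2b))²/2 = 82.9999/2 = 41.5000.
(Check via u − w = 2F/√(2b): u − w = -8.2038, 2F/√(2b) = -8.2038.)

b = 41.5 N·s/m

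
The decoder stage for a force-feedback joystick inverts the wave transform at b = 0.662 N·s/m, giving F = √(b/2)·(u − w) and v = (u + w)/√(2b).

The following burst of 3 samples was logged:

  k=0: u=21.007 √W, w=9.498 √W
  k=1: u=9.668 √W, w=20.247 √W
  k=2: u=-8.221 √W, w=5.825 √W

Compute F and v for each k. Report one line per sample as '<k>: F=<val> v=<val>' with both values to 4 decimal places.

0: F=6.6214 v=26.5111
1: F=-6.0864 v=25.9983
2: F=-8.0810 v=-2.0823

k=0: u−w=11.5090, u+w=30.5050; √(b/2)=0.5753, √(2b)=1.1507; F=0.5753×11.509=6.6214, v=30.5050/1.1507=26.5111
k=1: u−w=-10.5790, u+w=29.9150; √(b/2)=0.5753, √(2b)=1.1507; F=0.5753×(-10.579)=-6.0864, v=29.9150/1.1507=25.9983
k=2: u−w=-14.0460, u+w=-2.3960; √(b/2)=0.5753, √(2b)=1.1507; F=0.5753×(-14.046)=-8.0810, v=-2.3960/1.1507=-2.0823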